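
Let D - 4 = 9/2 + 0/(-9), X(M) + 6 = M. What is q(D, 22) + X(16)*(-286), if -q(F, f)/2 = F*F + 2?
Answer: -6017/2 ≈ -3008.5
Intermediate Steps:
X(M) = -6 + M
D = 17/2 (D = 4 + (9/2 + 0/(-9)) = 4 + (9*(½) + 0*(-⅑)) = 4 + (9/2 + 0) = 4 + 9/2 = 17/2 ≈ 8.5000)
q(F, f) = -4 - 2*F² (q(F, f) = -2*(F*F + 2) = -2*(F² + 2) = -2*(2 + F²) = -4 - 2*F²)
q(D, 22) + X(16)*(-286) = (-4 - 2*(17/2)²) + (-6 + 16)*(-286) = (-4 - 2*289/4) + 10*(-286) = (-4 - 289/2) - 2860 = -297/2 - 2860 = -6017/2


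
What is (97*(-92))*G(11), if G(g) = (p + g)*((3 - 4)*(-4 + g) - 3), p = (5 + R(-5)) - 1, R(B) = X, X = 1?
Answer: 1427840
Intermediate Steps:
R(B) = 1
p = 5 (p = (5 + 1) - 1 = 6 - 1 = 5)
G(g) = (1 - g)*(5 + g) (G(g) = (5 + g)*((3 - 4)*(-4 + g) - 3) = (5 + g)*(-(-4 + g) - 3) = (5 + g)*((4 - g) - 3) = (5 + g)*(1 - g) = (1 - g)*(5 + g))
(97*(-92))*G(11) = (97*(-92))*(5 - 1*11² - 4*11) = -8924*(5 - 1*121 - 44) = -8924*(5 - 121 - 44) = -8924*(-160) = 1427840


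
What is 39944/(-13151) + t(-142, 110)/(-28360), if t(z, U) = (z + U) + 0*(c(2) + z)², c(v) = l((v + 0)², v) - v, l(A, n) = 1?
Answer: -141548876/46620295 ≈ -3.0362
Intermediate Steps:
c(v) = 1 - v
t(z, U) = U + z (t(z, U) = (z + U) + 0*((1 - 1*2) + z)² = (U + z) + 0*((1 - 2) + z)² = (U + z) + 0*(-1 + z)² = (U + z) + 0 = U + z)
39944/(-13151) + t(-142, 110)/(-28360) = 39944/(-13151) + (110 - 142)/(-28360) = 39944*(-1/13151) - 32*(-1/28360) = -39944/13151 + 4/3545 = -141548876/46620295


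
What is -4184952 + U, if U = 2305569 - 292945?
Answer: -2172328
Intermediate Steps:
U = 2012624
-4184952 + U = -4184952 + 2012624 = -2172328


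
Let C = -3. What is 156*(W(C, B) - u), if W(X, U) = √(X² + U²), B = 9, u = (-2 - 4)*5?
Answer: 4680 + 468*√10 ≈ 6159.9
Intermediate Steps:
u = -30 (u = -6*5 = -30)
W(X, U) = √(U² + X²)
156*(W(C, B) - u) = 156*(√(9² + (-3)²) - 1*(-30)) = 156*(√(81 + 9) + 30) = 156*(√90 + 30) = 156*(3*√10 + 30) = 156*(30 + 3*√10) = 4680 + 468*√10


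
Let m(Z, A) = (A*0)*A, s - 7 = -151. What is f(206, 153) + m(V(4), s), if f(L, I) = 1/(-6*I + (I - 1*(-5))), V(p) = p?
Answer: -1/760 ≈ -0.0013158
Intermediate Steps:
s = -144 (s = 7 - 151 = -144)
m(Z, A) = 0 (m(Z, A) = 0*A = 0)
f(L, I) = 1/(5 - 5*I) (f(L, I) = 1/(-6*I + (I + 5)) = 1/(-6*I + (5 + I)) = 1/(5 - 5*I))
f(206, 153) + m(V(4), s) = -1/(-5 + 5*153) + 0 = -1/(-5 + 765) + 0 = -1/760 + 0 = -1/760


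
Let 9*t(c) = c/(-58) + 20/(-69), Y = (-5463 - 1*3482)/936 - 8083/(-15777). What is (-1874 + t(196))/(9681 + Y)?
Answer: -6154161792896/31755514412295 ≈ -0.19380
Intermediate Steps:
Y = -4946651/546936 (Y = (-5463 - 3482)*(1/936) - 8083*(-1/15777) = -8945*1/936 + 8083/15777 = -8945/936 + 8083/15777 = -4946651/546936 ≈ -9.0443)
t(c) = -20/621 - c/522 (t(c) = (c/(-58) + 20/(-69))/9 = (c*(-1/58) + 20*(-1/69))/9 = (-c/58 - 20/69)/9 = (-20/69 - c/58)/9 = -20/621 - c/522)
(-1874 + t(196))/(9681 + Y) = (-1874 + (-20/621 - 1/522*196))/(9681 - 4946651/546936) = (-1874 + (-20/621 - 98/261))/(5289940765/546936) = (-1874 - 7342/18009)*(546936/5289940765) = -33756208/18009*546936/5289940765 = -6154161792896/31755514412295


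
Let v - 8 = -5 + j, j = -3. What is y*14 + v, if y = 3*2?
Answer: 84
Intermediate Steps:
v = 0 (v = 8 + (-5 - 3) = 8 - 8 = 0)
y = 6
y*14 + v = 6*14 + 0 = 84 + 0 = 84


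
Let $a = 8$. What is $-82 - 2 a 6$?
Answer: $-178$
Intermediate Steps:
$-82 - 2 a 6 = -82 - 2 \cdot 8 \cdot 6 = -82 - 96 = -178$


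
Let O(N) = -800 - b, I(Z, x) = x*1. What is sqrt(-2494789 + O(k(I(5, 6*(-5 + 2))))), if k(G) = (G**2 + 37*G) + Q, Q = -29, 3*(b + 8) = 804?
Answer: I*sqrt(2495849) ≈ 1579.8*I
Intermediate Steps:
b = 260 (b = -8 + (1/3)*804 = -8 + 268 = 260)
I(Z, x) = x
k(G) = -29 + G**2 + 37*G (k(G) = (G**2 + 37*G) - 29 = -29 + G**2 + 37*G)
O(N) = -1060 (O(N) = -800 - 1*260 = -800 - 260 = -1060)
sqrt(-2494789 + O(k(I(5, 6*(-5 + 2))))) = sqrt(-2494789 - 1060) = sqrt(-2495849) = I*sqrt(2495849)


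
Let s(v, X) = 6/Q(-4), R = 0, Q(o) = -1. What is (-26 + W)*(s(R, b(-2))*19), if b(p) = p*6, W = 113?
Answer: -9918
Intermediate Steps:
b(p) = 6*p
s(v, X) = -6 (s(v, X) = 6/(-1) = 6*(-1) = -6)
(-26 + W)*(s(R, b(-2))*19) = (-26 + 113)*(-6*19) = 87*(-114) = -9918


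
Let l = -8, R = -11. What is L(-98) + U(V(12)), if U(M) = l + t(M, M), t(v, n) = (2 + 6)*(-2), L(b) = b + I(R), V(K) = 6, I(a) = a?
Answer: -133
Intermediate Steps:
L(b) = -11 + b (L(b) = b - 11 = -11 + b)
t(v, n) = -16 (t(v, n) = 8*(-2) = -16)
U(M) = -24 (U(M) = -8 - 16 = -24)
L(-98) + U(V(12)) = (-11 - 98) - 24 = -109 - 24 = -133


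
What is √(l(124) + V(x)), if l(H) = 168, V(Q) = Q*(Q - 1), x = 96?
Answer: 6*√258 ≈ 96.374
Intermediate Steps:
V(Q) = Q*(-1 + Q)
√(l(124) + V(x)) = √(168 + 96*(-1 + 96)) = √(168 + 96*95) = √(168 + 9120) = √9288 = 6*√258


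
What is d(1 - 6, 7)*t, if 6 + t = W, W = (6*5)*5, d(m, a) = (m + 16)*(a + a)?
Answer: 22176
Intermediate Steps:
d(m, a) = 2*a*(16 + m) (d(m, a) = (16 + m)*(2*a) = 2*a*(16 + m))
W = 150 (W = 30*5 = 150)
t = 144 (t = -6 + 150 = 144)
d(1 - 6, 7)*t = (2*7*(16 + (1 - 6)))*144 = (2*7*(16 - 5))*144 = (2*7*11)*144 = 154*144 = 22176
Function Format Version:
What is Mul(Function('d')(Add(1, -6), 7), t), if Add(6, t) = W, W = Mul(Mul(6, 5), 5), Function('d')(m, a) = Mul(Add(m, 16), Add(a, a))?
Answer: 22176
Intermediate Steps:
Function('d')(m, a) = Mul(2, a, Add(16, m)) (Function('d')(m, a) = Mul(Add(16, m), Mul(2, a)) = Mul(2, a, Add(16, m)))
W = 150 (W = Mul(30, 5) = 150)
t = 144 (t = Add(-6, 150) = 144)
Mul(Function('d')(Add(1, -6), 7), t) = Mul(Mul(2, 7, Add(16, Add(1, -6))), 144) = Mul(Mul(2, 7, Add(16, -5)), 144) = Mul(Mul(2, 7, 11), 144) = Mul(154, 144) = 22176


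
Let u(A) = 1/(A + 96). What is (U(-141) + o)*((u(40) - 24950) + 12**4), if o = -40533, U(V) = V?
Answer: 11655195711/68 ≈ 1.7140e+8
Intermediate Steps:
u(A) = 1/(96 + A)
(U(-141) + o)*((u(40) - 24950) + 12**4) = (-141 - 40533)*((1/(96 + 40) - 24950) + 12**4) = -40674*((1/136 - 24950) + 20736) = -40674*(-3393199/136 + 20736) = -40674*(-573103/136) = 11655195711/68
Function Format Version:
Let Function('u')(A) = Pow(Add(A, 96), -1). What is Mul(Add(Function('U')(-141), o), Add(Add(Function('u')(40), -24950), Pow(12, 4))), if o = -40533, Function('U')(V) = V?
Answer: Rational(11655195711, 68) ≈ 1.7140e+8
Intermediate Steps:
Function('u')(A) = Pow(Add(96, A), -1)
Mul(Add(Function('U')(-141), o), Add(Add(Function('u')(40), -24950), Pow(12, 4))) = Mul(Add(-141, -40533), Add(Add(Pow(Add(96, 40), -1), -24950), Pow(12, 4))) = Mul(-40674, Add(Add(Pow(136, -1), -24950), 20736)) = Mul(-40674, Add(Add(Rational(1, 136), -24950), 20736)) = Mul(-40674, Add(Rational(-3393199, 136), 20736)) = Mul(-40674, Rational(-573103, 136)) = Rational(11655195711, 68)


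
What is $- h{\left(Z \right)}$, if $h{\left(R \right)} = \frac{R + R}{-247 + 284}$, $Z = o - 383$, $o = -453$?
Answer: $\frac{1672}{37} \approx 45.189$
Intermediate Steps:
$Z = -836$ ($Z = -453 - 383 = -836$)
$h{\left(R \right)} = \frac{2 R}{37}$
$- h{\left(Z \right)} = - \frac{2 \left(-836\right)}{37} = \left(-1\right) \left(- \frac{1672}{37}\right) = \frac{1672}{37}$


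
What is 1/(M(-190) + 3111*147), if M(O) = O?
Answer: 1/457127 ≈ 2.1876e-6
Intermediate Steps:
1/(M(-190) + 3111*147) = 1/(-190 + 3111*147) = 1/(-190 + 457317) = 1/457127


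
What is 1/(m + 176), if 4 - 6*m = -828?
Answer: 3/944 ≈ 0.0031780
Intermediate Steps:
m = 416/3 (m = ⅔ - ⅙*(-828) = ⅔ + 138 = 416/3 ≈ 138.67)
1/(m + 176) = 1/(416/3 + 176) = 1/(944/3) = 3/944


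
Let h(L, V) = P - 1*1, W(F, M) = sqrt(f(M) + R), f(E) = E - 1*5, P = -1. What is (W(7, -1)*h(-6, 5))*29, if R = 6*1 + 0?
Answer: 0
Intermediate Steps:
R = 6 (R = 6 + 0 = 6)
f(E) = -5 + E (f(E) = E - 5 = -5 + E)
W(F, M) = sqrt(1 + M) (W(F, M) = sqrt((-5 + M) + 6) = sqrt(1 + M))
h(L, V) = -2 (h(L, V) = -1 - 1*1 = -1 - 1 = -2)
(W(7, -1)*h(-6, 5))*29 = (sqrt(1 - 1)*(-2))*29 = (sqrt(0)*(-2))*29 = (0*(-2))*29 = 0*29 = 0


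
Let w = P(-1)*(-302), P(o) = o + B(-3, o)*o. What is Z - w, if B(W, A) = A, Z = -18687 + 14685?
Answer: -4002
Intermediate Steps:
Z = -4002
P(o) = o + o**2 (P(o) = o + o*o = o + o**2)
w = 0 (w = -(1 - 1)*(-302) = -1*0*(-302) = 0*(-302) = 0)
Z - w = -4002 - 1*0 = -4002 + 0 = -4002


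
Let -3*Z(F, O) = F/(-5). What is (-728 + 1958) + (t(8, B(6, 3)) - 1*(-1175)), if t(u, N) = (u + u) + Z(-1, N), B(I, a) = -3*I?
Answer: 36314/15 ≈ 2420.9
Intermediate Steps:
Z(F, O) = F/15 (Z(F, O) = -F/(3*(-5)) = -F*(-1)/(3*5) = -(-1)*F/15 = F/15)
t(u, N) = -1/15 + 2*u (t(u, N) = (u + u) + (1/15)*(-1) = 2*u - 1/15 = -1/15 + 2*u)
(-728 + 1958) + (t(8, B(6, 3)) - 1*(-1175)) = (-728 + 1958) + ((-1/15 + 2*8) - 1*(-1175)) = 1230 + ((-1/15 + 16) + 1175) = 1230 + (239/15 + 1175) = 1230 + 17864/15 = 36314/15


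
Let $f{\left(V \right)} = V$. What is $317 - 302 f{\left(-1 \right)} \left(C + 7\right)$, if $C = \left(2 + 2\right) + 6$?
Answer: $5451$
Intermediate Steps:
$C = 10$ ($C = 4 + 6 = 10$)
$317 - 302 f{\left(-1 \right)} \left(C + 7\right) = 317 - 302 \left(- (10 + 7)\right) = 317 - 302 \left(\left(-1\right) 17\right) = 317 - -5134 = 317 + 5134 = 5451$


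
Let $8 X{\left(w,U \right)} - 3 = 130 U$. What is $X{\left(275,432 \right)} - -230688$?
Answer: $\frac{1901667}{8} \approx 2.3771 \cdot 10^{5}$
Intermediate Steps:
$X{\left(w,U \right)} = \frac{3}{8} + \frac{65 U}{4}$ ($X{\left(w,U \right)} = \frac{3}{8} + \frac{130 U}{8} = \frac{3}{8} + \frac{65 U}{4}$)
$X{\left(275,432 \right)} - -230688 = \left(\frac{3}{8} + \frac{65}{4} \cdot 432\right) - -230688 = \left(\frac{3}{8} + 7020\right) + 230688 = \frac{56163}{8} + 230688 = \frac{1901667}{8}$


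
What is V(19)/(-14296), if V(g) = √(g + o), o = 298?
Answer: -√317/14296 ≈ -0.0012454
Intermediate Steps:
V(g) = √(298 + g) (V(g) = √(g + 298) = √(298 + g))
V(19)/(-14296) = √(298 + 19)/(-14296) = √317*(-1/14296) = -√317/14296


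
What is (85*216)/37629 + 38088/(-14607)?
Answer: -14383072/6785763 ≈ -2.1196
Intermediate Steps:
(85*216)/37629 + 38088/(-14607) = 18360*(1/37629) + 38088*(-1/14607) = 2040/4181 - 4232/1623 = -14383072/6785763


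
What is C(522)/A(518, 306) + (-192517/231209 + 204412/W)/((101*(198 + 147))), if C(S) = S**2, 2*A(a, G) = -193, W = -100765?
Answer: -147470337104201563303/52226505470830075 ≈ -2823.7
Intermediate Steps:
A(a, G) = -193/2 (A(a, G) = (1/2)*(-193) = -193/2)
C(522)/A(518, 306) + (-192517/231209 + 204412/W)/((101*(198 + 147))) = 522**2/(-193/2) + (-192517/231209 + 204412/(-100765))/((101*(198 + 147))) = 272484*(-2/193) + (-192517*1/231209 + 204412*(-1/100765))/((101*345)) = -544968/193 + (-192517/231209 - 204412/100765)/34845 = -544968/193 - 66660869613/23297774885*1/34845 = -544968/193 - 22220289871/270603655289275 = -147470337104201563303/52226505470830075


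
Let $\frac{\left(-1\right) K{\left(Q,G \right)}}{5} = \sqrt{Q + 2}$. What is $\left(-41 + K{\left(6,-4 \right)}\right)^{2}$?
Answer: $1881 + 820 \sqrt{2} \approx 3040.7$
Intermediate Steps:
$K{\left(Q,G \right)} = - 5 \sqrt{2 + Q}$ ($K{\left(Q,G \right)} = - 5 \sqrt{Q + 2} = - 5 \sqrt{2 + Q}$)
$\left(-41 + K{\left(6,-4 \right)}\right)^{2} = \left(-41 - 5 \sqrt{2 + 6}\right)^{2} = \left(-41 - 5 \sqrt{8}\right)^{2} = \left(-41 - 5 \cdot 2 \sqrt{2}\right)^{2} = \left(-41 - 10 \sqrt{2}\right)^{2}$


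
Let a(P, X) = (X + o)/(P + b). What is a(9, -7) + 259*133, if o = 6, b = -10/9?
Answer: 2445728/71 ≈ 34447.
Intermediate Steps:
b = -10/9 (b = -10*⅑ = -10/9 ≈ -1.1111)
a(P, X) = (6 + X)/(-10/9 + P) (a(P, X) = (X + 6)/(P - 10/9) = (6 + X)/(-10/9 + P))
a(9, -7) + 259*133 = 9*(6 - 7)/(-10 + 9*9) + 259*133 = 9*(-1)/(-10 + 81) + 34447 = 9*(-1)/71 + 34447 = 9*(1/71)*(-1) + 34447 = -9/71 + 34447 = 2445728/71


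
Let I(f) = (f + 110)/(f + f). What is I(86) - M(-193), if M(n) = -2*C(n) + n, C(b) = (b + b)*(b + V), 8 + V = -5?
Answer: 6846724/43 ≈ 1.5923e+5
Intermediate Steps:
V = -13 (V = -8 - 5 = -13)
C(b) = 2*b*(-13 + b) (C(b) = (b + b)*(b - 13) = (2*b)*(-13 + b) = 2*b*(-13 + b))
I(f) = (110 + f)/(2*f) (I(f) = (110 + f)/((2*f)) = (110 + f)*(1/(2*f)) = (110 + f)/(2*f))
M(n) = n - 4*n*(-13 + n) (M(n) = -4*n*(-13 + n) + n = n - 4*n*(-13 + n))
I(86) - M(-193) = (1/2)*(110 + 86)/86 - (-193)*(53 - 4*(-193)) = (1/2)*(1/86)*196 - (-193)*(53 + 772) = 49/43 - (-193)*825 = 49/43 - 1*(-159225) = 49/43 + 159225 = 6846724/43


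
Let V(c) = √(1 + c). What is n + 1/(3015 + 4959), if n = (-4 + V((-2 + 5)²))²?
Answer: 207325/7974 - 8*√10 ≈ 0.70190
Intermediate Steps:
n = (-4 + √10)² (n = (-4 + √(1 + (-2 + 5)²))² = (-4 + √(1 + 3²))² = (-4 + √(1 + 9))² = (-4 + √10)² ≈ 0.70178)
n + 1/(3015 + 4959) = (4 - √10)² + 1/(3015 + 4959) = (4 - √10)² + 1/7974 = 1/7974 + (4 - √10)²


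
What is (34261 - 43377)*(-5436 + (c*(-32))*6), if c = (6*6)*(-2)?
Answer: -76465008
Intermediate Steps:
c = -72 (c = 36*(-2) = -72)
(34261 - 43377)*(-5436 + (c*(-32))*6) = (34261 - 43377)*(-5436 - 72*(-32)*6) = -9116*(-5436 + 2304*6) = -9116*(-5436 + 13824) = -9116*8388 = -76465008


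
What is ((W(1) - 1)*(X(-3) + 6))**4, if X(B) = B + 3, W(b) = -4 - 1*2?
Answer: 3111696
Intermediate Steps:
W(b) = -6 (W(b) = -4 - 2 = -6)
X(B) = 3 + B
((W(1) - 1)*(X(-3) + 6))**4 = ((-6 - 1)*((3 - 3) + 6))**4 = (-7*(0 + 6))**4 = (-7*6)**4 = (-42)**4 = 3111696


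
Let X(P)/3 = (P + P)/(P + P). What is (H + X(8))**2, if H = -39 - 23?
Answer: 3481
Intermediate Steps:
H = -62
X(P) = 3 (X(P) = 3*((P + P)/(P + P)) = 3*((2*P)/((2*P))) = 3*((2*P)*(1/(2*P))) = 3*1 = 3)
(H + X(8))**2 = (-62 + 3)**2 = (-59)**2 = 3481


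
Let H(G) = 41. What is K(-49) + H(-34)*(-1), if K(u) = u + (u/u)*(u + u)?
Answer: -188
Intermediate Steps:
K(u) = 3*u (K(u) = u + 1*(2*u) = u + 2*u = 3*u)
K(-49) + H(-34)*(-1) = 3*(-49) + 41*(-1) = -147 - 41 = -188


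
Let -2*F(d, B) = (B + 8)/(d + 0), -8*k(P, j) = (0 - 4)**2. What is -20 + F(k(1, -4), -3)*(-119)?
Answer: -675/4 ≈ -168.75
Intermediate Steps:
k(P, j) = -2 (k(P, j) = -(0 - 4)**2/8 = -1/8*(-4)**2 = -1/8*16 = -2)
F(d, B) = -(8 + B)/(2*d) (F(d, B) = -(B + 8)/(2*(d + 0)) = -(8 + B)/(2*d))
-20 + F(k(1, -4), -3)*(-119) = -20 + ((1/2)*(-8 - 1*(-3))/(-2))*(-119) = -20 + ((1/2)*(-1/2)*(-8 + 3))*(-119) = -20 + ((1/2)*(-1/2)*(-5))*(-119) = -20 + (5/4)*(-119) = -20 - 595/4 = -675/4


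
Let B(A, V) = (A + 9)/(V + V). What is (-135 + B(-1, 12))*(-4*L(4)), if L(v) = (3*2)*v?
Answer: 12928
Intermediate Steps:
B(A, V) = (9 + A)/(2*V) (B(A, V) = (9 + A)/((2*V)) = (9 + A)*(1/(2*V)) = (9 + A)/(2*V))
L(v) = 6*v
(-135 + B(-1, 12))*(-4*L(4)) = (-135 + (1/2)*(9 - 1)/12)*(-24*4) = (-135 + (1/2)*(1/12)*8)*(-4*24) = (-135 + 1/3)*(-96) = -404/3*(-96) = 12928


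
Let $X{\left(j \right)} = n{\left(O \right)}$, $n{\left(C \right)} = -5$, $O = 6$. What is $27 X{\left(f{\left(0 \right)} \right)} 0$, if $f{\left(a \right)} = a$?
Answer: $0$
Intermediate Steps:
$X{\left(j \right)} = -5$
$27 X{\left(f{\left(0 \right)} \right)} 0 = 27 \left(-5\right) 0 = \left(-135\right) 0 = 0$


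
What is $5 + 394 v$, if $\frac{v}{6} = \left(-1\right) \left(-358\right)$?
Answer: $846317$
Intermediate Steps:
$v = 2148$ ($v = 6 \left(\left(-1\right) \left(-358\right)\right) = 6 \cdot 358 = 2148$)
$5 + 394 v = 5 + 394 \cdot 2148 = 5 + 846312 = 846317$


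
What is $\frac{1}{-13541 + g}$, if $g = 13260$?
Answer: $- \frac{1}{281} \approx -0.0035587$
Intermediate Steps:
$\frac{1}{-13541 + g} = \frac{1}{-13541 + 13260} = \frac{1}{-281} = - \frac{1}{281}$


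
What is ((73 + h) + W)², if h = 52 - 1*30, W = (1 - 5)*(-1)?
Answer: 9801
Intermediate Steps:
W = 4 (W = -4*(-1) = 4)
h = 22 (h = 52 - 30 = 22)
((73 + h) + W)² = ((73 + 22) + 4)² = (95 + 4)² = 99² = 9801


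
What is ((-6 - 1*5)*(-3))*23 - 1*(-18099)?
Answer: 18858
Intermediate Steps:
((-6 - 1*5)*(-3))*23 - 1*(-18099) = ((-6 - 5)*(-3))*23 + 18099 = -11*(-3)*23 + 18099 = 33*23 + 18099 = 759 + 18099 = 18858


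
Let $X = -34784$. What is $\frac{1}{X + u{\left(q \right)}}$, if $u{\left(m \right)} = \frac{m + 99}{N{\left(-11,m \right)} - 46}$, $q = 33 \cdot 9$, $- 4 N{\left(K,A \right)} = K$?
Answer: $- \frac{173}{6019216} \approx -2.8741 \cdot 10^{-5}$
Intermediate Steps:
$N{\left(K,A \right)} = - \frac{K}{4}$
$q = 297$
$u{\left(m \right)} = - \frac{396}{173} - \frac{4 m}{173}$ ($u{\left(m \right)} = \frac{m + 99}{\left(- \frac{1}{4}\right) \left(-11\right) - 46} = \frac{99 + m}{\frac{11}{4} - 46} = \frac{99 + m}{- \frac{173}{4}} = \left(99 + m\right) \left(- \frac{4}{173}\right) = - \frac{396}{173} - \frac{4 m}{173}$)
$\frac{1}{X + u{\left(q \right)}} = \frac{1}{-34784 - \frac{1584}{173}} = \frac{1}{- \frac{6019216}{173}} = - \frac{173}{6019216}$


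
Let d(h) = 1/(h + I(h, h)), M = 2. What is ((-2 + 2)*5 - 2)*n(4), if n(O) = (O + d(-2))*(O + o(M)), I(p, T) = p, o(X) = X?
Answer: -45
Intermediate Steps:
d(h) = 1/(2*h) (d(h) = 1/(h + h) = 1/(2*h))
n(O) = (2 + O)*(-¼ + O) (n(O) = (O + (½)/(-2))*(O + 2) = (O + (½)*(-½))*(2 + O) = (O - ¼)*(2 + O) = (-¼ + O)*(2 + O) = (2 + O)*(-¼ + O))
((-2 + 2)*5 - 2)*n(4) = ((-2 + 2)*5 - 2)*(-½ + 4² + (7/4)*4) = (0*5 - 2)*(-½ + 16 + 7) = (0 - 2)*(45/2) = -2*45/2 = -45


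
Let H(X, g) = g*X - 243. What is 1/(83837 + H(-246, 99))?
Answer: 1/59240 ≈ 1.6880e-5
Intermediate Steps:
H(X, g) = -243 + X*g (H(X, g) = X*g - 243 = -243 + X*g)
1/(83837 + H(-246, 99)) = 1/(83837 + (-243 - 246*99)) = 1/(83837 + (-243 - 24354)) = 1/(83837 - 24597) = 1/59240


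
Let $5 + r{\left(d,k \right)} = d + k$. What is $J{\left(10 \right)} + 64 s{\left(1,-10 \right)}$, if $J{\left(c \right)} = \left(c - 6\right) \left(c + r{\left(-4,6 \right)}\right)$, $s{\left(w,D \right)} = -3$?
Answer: $-164$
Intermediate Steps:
$r{\left(d,k \right)} = -5 + d + k$ ($r{\left(d,k \right)} = -5 + \left(d + k\right) = -5 + d + k$)
$J{\left(c \right)} = \left(-6 + c\right) \left(-3 + c\right)$ ($J{\left(c \right)} = \left(c - 6\right) \left(c - 3\right) = \left(-6 + c\right) \left(c - 3\right) = \left(-6 + c\right) \left(-3 + c\right)$)
$J{\left(10 \right)} + 64 s{\left(1,-10 \right)} = \left(18 + 10^{2} - 90\right) + 64 \left(-3\right) = \left(18 + 100 - 90\right) - 192 = 28 - 192 = -164$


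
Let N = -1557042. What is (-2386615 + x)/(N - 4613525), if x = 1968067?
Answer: 32196/474659 ≈ 0.067830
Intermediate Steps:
(-2386615 + x)/(N - 4613525) = (-2386615 + 1968067)/(-1557042 - 4613525) = -418548/(-6170567) = -418548*(-1/6170567) = 32196/474659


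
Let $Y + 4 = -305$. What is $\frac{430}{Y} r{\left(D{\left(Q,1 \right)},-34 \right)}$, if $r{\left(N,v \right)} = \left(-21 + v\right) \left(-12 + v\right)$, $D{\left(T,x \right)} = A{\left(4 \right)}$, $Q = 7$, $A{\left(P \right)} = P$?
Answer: $- \frac{1087900}{309} \approx -3520.7$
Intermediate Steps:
$Y = -309$ ($Y = -4 - 305 = -309$)
$D{\left(T,x \right)} = 4$
$\frac{430}{Y} r{\left(D{\left(Q,1 \right)},-34 \right)} = \frac{430}{-309} \left(252 + \left(-34\right)^{2} - -1122\right) = 430 \left(- \frac{1}{309}\right) \left(252 + 1156 + 1122\right) = \left(- \frac{430}{309}\right) 2530 = - \frac{1087900}{309}$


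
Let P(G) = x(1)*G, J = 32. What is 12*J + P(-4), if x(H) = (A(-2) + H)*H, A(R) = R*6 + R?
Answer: 436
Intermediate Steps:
A(R) = 7*R (A(R) = 6*R + R = 7*R)
x(H) = H*(-14 + H) (x(H) = (7*(-2) + H)*H = (-14 + H)*H = H*(-14 + H))
P(G) = -13*G (P(G) = (1*(-14 + 1))*G = (1*(-13))*G = -13*G)
12*J + P(-4) = 12*32 - 13*(-4) = 384 + 52 = 436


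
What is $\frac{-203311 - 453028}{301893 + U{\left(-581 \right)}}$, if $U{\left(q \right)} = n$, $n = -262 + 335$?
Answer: $- \frac{656339}{301966} \approx -2.1736$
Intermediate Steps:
$n = 73$
$U{\left(q \right)} = 73$
$\frac{-203311 - 453028}{301893 + U{\left(-581 \right)}} = \frac{-203311 - 453028}{301893 + 73} = - \frac{656339}{301966}$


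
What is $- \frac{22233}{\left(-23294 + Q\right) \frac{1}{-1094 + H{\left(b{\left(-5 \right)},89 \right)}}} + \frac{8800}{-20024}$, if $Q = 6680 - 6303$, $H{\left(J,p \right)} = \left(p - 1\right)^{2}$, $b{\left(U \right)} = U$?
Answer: $\frac{123347321550}{19120417} \approx 6451.1$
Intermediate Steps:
$H{\left(J,p \right)} = \left(-1 + p\right)^{2}$
$Q = 377$
$- \frac{22233}{\left(-23294 + Q\right) \frac{1}{-1094 + H{\left(b{\left(-5 \right)},89 \right)}}} + \frac{8800}{-20024} = - \frac{22233}{\left(-23294 + 377\right) \frac{1}{-1094 + \left(-1 + 89\right)^{2}}} + \frac{8800}{-20024} = - \frac{22233}{\left(-22917\right) \frac{1}{-1094 + 88^{2}}} + 8800 \left(- \frac{1}{20024}\right) = - \frac{22233}{\left(-22917\right) \frac{1}{-1094 + 7744}} - \frac{1100}{2503} = - \frac{22233}{\left(-22917\right) \frac{1}{6650}} - \frac{1100}{2503} = - \frac{22233}{- \frac{22917}{6650}} - \frac{1100}{2503} = \left(-22233\right) \left(- \frac{6650}{22917}\right) - \frac{1100}{2503} = \frac{49283150}{7639} - \frac{1100}{2503} = \frac{123347321550}{19120417}$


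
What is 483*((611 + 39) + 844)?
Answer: 721602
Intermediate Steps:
483*((611 + 39) + 844) = 483*(650 + 844) = 483*1494 = 721602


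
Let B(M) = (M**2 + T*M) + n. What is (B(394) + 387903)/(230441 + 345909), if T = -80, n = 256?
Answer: 20475/23054 ≈ 0.88813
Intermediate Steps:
B(M) = 256 + M**2 - 80*M (B(M) = (M**2 - 80*M) + 256 = 256 + M**2 - 80*M)
(B(394) + 387903)/(230441 + 345909) = ((256 + 394**2 - 80*394) + 387903)/(230441 + 345909) = ((256 + 155236 - 31520) + 387903)/576350 = (123972 + 387903)*(1/576350) = 511875*(1/576350) = 20475/23054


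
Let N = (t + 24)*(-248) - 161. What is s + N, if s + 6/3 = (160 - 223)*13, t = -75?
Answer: 11666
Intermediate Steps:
s = -821 (s = -2 + (160 - 223)*13 = -2 - 63*13 = -2 - 819 = -821)
N = 12487 (N = (-75 + 24)*(-248) - 161 = -51*(-248) - 161 = 12648 - 161 = 12487)
s + N = -821 + 12487 = 11666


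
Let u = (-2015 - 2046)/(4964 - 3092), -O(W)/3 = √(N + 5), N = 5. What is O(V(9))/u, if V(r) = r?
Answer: 5616*√10/4061 ≈ 4.3731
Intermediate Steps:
O(W) = -3*√10 (O(W) = -3*√(5 + 5) = -3*√10)
u = -4061/1872 ≈ -2.1693
O(V(9))/u = (-3*√10)/(-4061/1872) = -3*√10*(-1872/4061) = 5616*√10/4061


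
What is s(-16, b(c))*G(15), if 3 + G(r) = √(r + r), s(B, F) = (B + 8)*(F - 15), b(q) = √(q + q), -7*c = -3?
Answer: -8*(3 - √30)*(105 - √42)/7 ≈ 278.92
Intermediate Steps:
c = 3/7 (c = -⅐*(-3) = 3/7 ≈ 0.42857)
b(q) = √2*√q (b(q) = √(2*q) = √2*√q)
s(B, F) = (-15 + F)*(8 + B) (s(B, F) = (8 + B)*(-15 + F) = (-15 + F)*(8 + B))
G(r) = -3 + √2*√r (G(r) = -3 + √(r + r) = -3 + √(2*r) = -3 + √2*√r)
s(-16, b(c))*G(15) = (-120 - 15*(-16) + 8*(√2*√(3/7)) - 16*√2*√(3/7))*(-3 + √2*√15) = (-120 + 240 + 8*(√2*(√21/7)) - 16*√2*√21/7)*(-3 + √30) = (-120 + 240 + 8*(√42/7) - 16*√42/7)*(-3 + √30) = (-120 + 240 + 8*√42/7 - 16*√42/7)*(-3 + √30) = (120 - 8*√42/7)*(-3 + √30) = (-3 + √30)*(120 - 8*√42/7)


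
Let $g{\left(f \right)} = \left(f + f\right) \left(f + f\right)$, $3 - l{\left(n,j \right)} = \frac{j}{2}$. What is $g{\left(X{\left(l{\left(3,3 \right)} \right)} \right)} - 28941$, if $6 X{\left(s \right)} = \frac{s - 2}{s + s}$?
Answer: $- \frac{9376883}{324} \approx -28941.0$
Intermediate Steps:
$l{\left(n,j \right)} = 3 - \frac{j}{2}$
$X{\left(s \right)} = \frac{-2 + s}{12 s}$ ($X{\left(s \right)} = \frac{\left(s - 2\right) \frac{1}{s + s}}{6} = \frac{\left(-2 + s\right) \frac{1}{2 s}}{6} = \frac{\frac{1}{2} \frac{1}{s} \left(-2 + s\right)}{6} = \frac{-2 + s}{12 s}$)
$g{\left(f \right)} = 4 f^{2}$ ($g{\left(f \right)} = 2 f 2 f = 4 f^{2}$)
$g{\left(X{\left(l{\left(3,3 \right)} \right)} \right)} - 28941 = 4 \left(\frac{-2 + \left(3 - \frac{3}{2}\right)}{12 \left(3 - \frac{3}{2}\right)}\right)^{2} - 28941 = 4 \left(\frac{-2 + \frac{3}{2}}{12 \cdot \frac{3}{2}}\right)^{2} - 28941 = 4 \left(\frac{1}{12} \cdot \frac{2}{3} \left(- \frac{1}{2}\right)\right)^{2} - 28941 = 4 \left(- \frac{1}{36}\right)^{2} - 28941 = 4 \cdot \frac{1}{1296} - 28941 = \frac{1}{324} - 28941 = - \frac{9376883}{324}$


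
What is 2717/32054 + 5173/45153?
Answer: 26226913/131575842 ≈ 0.19933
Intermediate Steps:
2717/32054 + 5173/45153 = 2717*(1/32054) + 5173*(1/45153) = 247/2914 + 5173/45153 = 26226913/131575842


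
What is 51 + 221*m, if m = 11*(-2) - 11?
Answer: -7242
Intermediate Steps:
m = -33 (m = -22 - 11 = -33)
51 + 221*m = 51 + 221*(-33) = 51 - 7293 = -7242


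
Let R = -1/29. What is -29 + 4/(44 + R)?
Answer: -36859/1275 ≈ -28.909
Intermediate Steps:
R = -1/29 (R = -1*1/29 = -1/29 ≈ -0.034483)
-29 + 4/(44 + R) = -29 + 4/(44 - 1/29) = -29 + 4/(1275/29) = -29 + (29/1275)*4 = -29 + 116/1275 = -36859/1275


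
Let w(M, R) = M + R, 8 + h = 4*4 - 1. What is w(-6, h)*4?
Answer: 4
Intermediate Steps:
h = 7 (h = -8 + (4*4 - 1) = -8 + (16 - 1) = -8 + 15 = 7)
w(-6, h)*4 = (-6 + 7)*4 = 1*4 = 4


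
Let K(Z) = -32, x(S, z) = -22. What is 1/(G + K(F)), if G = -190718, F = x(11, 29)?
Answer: -1/190750 ≈ -5.2425e-6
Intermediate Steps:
F = -22
1/(G + K(F)) = 1/(-190718 - 32) = 1/(-190750) = -1/190750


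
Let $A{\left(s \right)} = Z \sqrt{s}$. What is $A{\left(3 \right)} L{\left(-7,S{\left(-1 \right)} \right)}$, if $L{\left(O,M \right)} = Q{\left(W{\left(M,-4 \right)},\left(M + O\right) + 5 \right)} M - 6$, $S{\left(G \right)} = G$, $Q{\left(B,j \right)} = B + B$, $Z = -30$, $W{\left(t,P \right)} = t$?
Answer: $120 \sqrt{3} \approx 207.85$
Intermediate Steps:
$Q{\left(B,j \right)} = 2 B$
$L{\left(O,M \right)} = -6 + 2 M^{2}$ ($L{\left(O,M \right)} = 2 M M - 6 = 2 M^{2} - 6 = -6 + 2 M^{2}$)
$A{\left(s \right)} = - 30 \sqrt{s}$
$A{\left(3 \right)} L{\left(-7,S{\left(-1 \right)} \right)} = - 30 \sqrt{3} \left(-6 + 2 \left(-1\right)^{2}\right) = - 30 \sqrt{3} \left(-6 + 2 \cdot 1\right) = - 30 \sqrt{3} \left(-6 + 2\right) = - 30 \sqrt{3} \left(-4\right) = 120 \sqrt{3}$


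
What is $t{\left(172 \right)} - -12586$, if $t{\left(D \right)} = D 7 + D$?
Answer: $13962$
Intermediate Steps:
$t{\left(D \right)} = 8 D$ ($t{\left(D \right)} = 7 D + D = 8 D$)
$t{\left(172 \right)} - -12586 = 8 \cdot 172 - -12586 = 1376 + 12586 = 13962$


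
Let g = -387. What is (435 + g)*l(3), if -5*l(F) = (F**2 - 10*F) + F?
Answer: 864/5 ≈ 172.80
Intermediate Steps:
l(F) = -F**2/5 + 9*F/5 (l(F) = -((F**2 - 10*F) + F)/5 = -(F**2 - 9*F)/5 = -F**2/5 + 9*F/5)
(435 + g)*l(3) = (435 - 387)*((1/5)*3*(9 - 1*3)) = 48*((1/5)*3*(9 - 3)) = 48*((1/5)*3*6) = 48*(18/5) = 864/5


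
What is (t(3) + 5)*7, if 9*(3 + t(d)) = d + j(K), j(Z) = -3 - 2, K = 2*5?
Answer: 112/9 ≈ 12.444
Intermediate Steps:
K = 10
j(Z) = -5
t(d) = -32/9 + d/9 (t(d) = -3 + (d - 5)/9 = -3 + (-5 + d)/9 = -3 + (-5/9 + d/9) = -32/9 + d/9)
(t(3) + 5)*7 = ((-32/9 + (⅑)*3) + 5)*7 = ((-32/9 + ⅓) + 5)*7 = (-29/9 + 5)*7 = (16/9)*7 = 112/9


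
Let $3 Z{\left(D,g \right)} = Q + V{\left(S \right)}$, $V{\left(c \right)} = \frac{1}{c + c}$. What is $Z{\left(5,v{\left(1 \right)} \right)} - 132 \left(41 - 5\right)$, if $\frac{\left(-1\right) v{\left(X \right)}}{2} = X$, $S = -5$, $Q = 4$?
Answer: $- \frac{47507}{10} \approx -4750.7$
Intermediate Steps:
$v{\left(X \right)} = - 2 X$
$V{\left(c \right)} = \frac{1}{2 c}$
$Z{\left(D,g \right)} = \frac{13}{10}$ ($Z{\left(D,g \right)} = \frac{4 + \frac{1}{2 \left(-5\right)}}{3} = \frac{4 + \frac{1}{2} \left(- \frac{1}{5}\right)}{3} = \frac{4 - \frac{1}{10}}{3} = \frac{1}{3} \cdot \frac{39}{10} = \frac{13}{10}$)
$Z{\left(5,v{\left(1 \right)} \right)} - 132 \left(41 - 5\right) = \frac{13}{10} - 132 \left(41 - 5\right) = \frac{13}{10} - 4752 = - \frac{47507}{10}$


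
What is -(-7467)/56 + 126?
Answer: 14523/56 ≈ 259.34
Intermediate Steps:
-(-7467)/56 + 126 = -131*(-57/56) + 126 = 7467/56 + 126 = 14523/56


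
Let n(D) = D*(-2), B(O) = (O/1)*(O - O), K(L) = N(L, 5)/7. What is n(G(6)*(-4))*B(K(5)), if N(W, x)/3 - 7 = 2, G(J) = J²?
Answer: 0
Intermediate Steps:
N(W, x) = 27 (N(W, x) = 21 + 3*2 = 21 + 6 = 27)
K(L) = 27/7
B(O) = 0 (B(O) = (O*1)*0 = O*0 = 0)
n(D) = -2*D
n(G(6)*(-4))*B(K(5)) = -2*6²*(-4)*0 = -72*(-4)*0 = -2*(-144)*0 = 288*0 = 0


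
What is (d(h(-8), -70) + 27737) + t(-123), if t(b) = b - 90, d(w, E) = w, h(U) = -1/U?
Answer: 220193/8 ≈ 27524.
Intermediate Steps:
t(b) = -90 + b
(d(h(-8), -70) + 27737) + t(-123) = (-1/(-8) + 27737) + (-90 - 123) = (-1*(-1/8) + 27737) - 213 = (1/8 + 27737) - 213 = 221897/8 - 213 = 220193/8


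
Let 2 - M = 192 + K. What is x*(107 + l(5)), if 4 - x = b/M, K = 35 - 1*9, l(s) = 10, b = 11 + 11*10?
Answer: 12805/24 ≈ 533.54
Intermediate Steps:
b = 121 (b = 11 + 110 = 121)
K = 26 (K = 35 - 9 = 26)
M = -216 (M = 2 - (192 + 26) = 2 - 1*218 = 2 - 218 = -216)
x = 985/216 (x = 4 - 121/(-216) = 4 - 121*(-1)/216 = 4 - 1*(-121/216) = 4 + 121/216 = 985/216 ≈ 4.5602)
x*(107 + l(5)) = 985*(107 + 10)/216 = (985/216)*117 = 12805/24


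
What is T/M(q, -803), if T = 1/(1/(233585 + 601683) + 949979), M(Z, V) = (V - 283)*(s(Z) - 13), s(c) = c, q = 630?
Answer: -417634/265842762988795563 ≈ -1.5710e-12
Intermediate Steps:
M(Z, V) = (-283 + V)*(-13 + Z) (M(Z, V) = (V - 283)*(Z - 13) = (-283 + V)*(-13 + Z))
T = 835268/793487059373 (T = 1/(1/835268 + 949979) = 1/(793487059373/835268) = 835268/793487059373 ≈ 1.0527e-6)
T/M(q, -803) = 835268/(793487059373*(3679 - 283*630 - 13*(-803) - 803*630)) = 835268/(793487059373*(3679 - 178290 + 10439 - 505890)) = (835268/793487059373)/(-670062) = (835268/793487059373)*(-1/670062) = -417634/265842762988795563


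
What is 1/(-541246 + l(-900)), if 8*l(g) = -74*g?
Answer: -1/532921 ≈ -1.8765e-6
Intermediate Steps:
l(g) = -37*g/4 (l(g) = (-74*g)/8 = -37*g/4)
1/(-541246 + l(-900)) = 1/(-541246 - 37/4*(-900)) = 1/(-541246 + 8325) = 1/(-532921) = -1/532921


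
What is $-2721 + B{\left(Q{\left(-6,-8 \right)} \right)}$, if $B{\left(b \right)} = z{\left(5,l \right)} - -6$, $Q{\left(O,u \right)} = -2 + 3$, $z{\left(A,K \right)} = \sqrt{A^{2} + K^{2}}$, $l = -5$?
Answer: $-2715 + 5 \sqrt{2} \approx -2707.9$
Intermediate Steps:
$Q{\left(O,u \right)} = 1$
$B{\left(b \right)} = 6 + 5 \sqrt{2}$ ($B{\left(b \right)} = \sqrt{5^{2} + \left(-5\right)^{2}} - -6 = \sqrt{25 + 25} + 6 = \sqrt{50} + 6 = 5 \sqrt{2} + 6 = 6 + 5 \sqrt{2}$)
$-2721 + B{\left(Q{\left(-6,-8 \right)} \right)} = -2721 + \left(6 + 5 \sqrt{2}\right) = -2715 + 5 \sqrt{2}$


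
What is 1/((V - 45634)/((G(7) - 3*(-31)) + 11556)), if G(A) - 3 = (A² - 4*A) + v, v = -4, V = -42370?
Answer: -1667/12572 ≈ -0.13260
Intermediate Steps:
G(A) = -1 + A² - 4*A (G(A) = 3 + ((A² - 4*A) - 4) = 3 + (-4 + A² - 4*A) = -1 + A² - 4*A)
1/((V - 45634)/((G(7) - 3*(-31)) + 11556)) = 1/((-42370 - 45634)/(((-1 + 7² - 4*7) - 3*(-31)) + 11556)) = 1/(-88004/(((-1 + 49 - 28) + 93) + 11556)) = 1/(-88004/((20 + 93) + 11556)) = 1/(-88004/(113 + 11556)) = 1/(-88004/11669) = 1/(-88004*1/11669) = 1/(-12572/1667) = -1667/12572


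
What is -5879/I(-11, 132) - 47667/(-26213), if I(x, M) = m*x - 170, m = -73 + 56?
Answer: -153295888/445621 ≈ -344.00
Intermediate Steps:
m = -17
I(x, M) = -170 - 17*x (I(x, M) = -17*x - 170 = -170 - 17*x)
-5879/I(-11, 132) - 47667/(-26213) = -5879/(-170 - 17*(-11)) - 47667/(-26213) = -5879/(-170 + 187) - 47667*(-1/26213) = -5879/17 + 47667/26213 = -153295888/445621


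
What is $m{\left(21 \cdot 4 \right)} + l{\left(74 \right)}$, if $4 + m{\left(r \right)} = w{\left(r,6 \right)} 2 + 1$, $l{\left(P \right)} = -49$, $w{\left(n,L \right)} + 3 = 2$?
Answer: $-54$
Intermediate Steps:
$w{\left(n,L \right)} = -1$ ($w{\left(n,L \right)} = -3 + 2 = -1$)
$m{\left(r \right)} = -5$ ($m{\left(r \right)} = -4 + \left(\left(-1\right) 2 + 1\right) = -4 + \left(-2 + 1\right) = -4 - 1 = -5$)
$m{\left(21 \cdot 4 \right)} + l{\left(74 \right)} = -5 - 49 = -54$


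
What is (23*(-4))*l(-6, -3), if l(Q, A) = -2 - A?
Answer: -92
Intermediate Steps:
(23*(-4))*l(-6, -3) = (23*(-4))*(-2 - 1*(-3)) = -92*(-2 + 3) = -92*1 = -92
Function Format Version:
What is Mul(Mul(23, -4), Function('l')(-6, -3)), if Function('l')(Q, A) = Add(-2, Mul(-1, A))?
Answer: -92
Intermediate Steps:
Mul(Mul(23, -4), Function('l')(-6, -3)) = Mul(Mul(23, -4), Add(-2, Mul(-1, -3))) = Mul(-92, Add(-2, 3)) = Mul(-92, 1) = -92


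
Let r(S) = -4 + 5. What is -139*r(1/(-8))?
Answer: -139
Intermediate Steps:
r(S) = 1
-139*r(1/(-8)) = -139*1 = -139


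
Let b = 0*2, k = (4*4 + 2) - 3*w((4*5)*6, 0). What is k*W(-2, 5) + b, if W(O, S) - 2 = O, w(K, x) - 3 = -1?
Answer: 0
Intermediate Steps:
w(K, x) = 2 (w(K, x) = 3 - 1 = 2)
W(O, S) = 2 + O
k = 12 (k = (4*4 + 2) - 3*2 = (16 + 2) - 6 = 18 - 6 = 12)
b = 0
k*W(-2, 5) + b = 12*(2 - 2) + 0 = 12*0 + 0 = 0 + 0 = 0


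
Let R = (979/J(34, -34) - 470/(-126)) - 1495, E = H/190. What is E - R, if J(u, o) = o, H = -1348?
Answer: 307874107/203490 ≈ 1513.0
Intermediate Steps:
E = -674/95 (E = -1348/190 = -1348*1/190 = -674/95 ≈ -7.0947)
R = -3255977/2142 (R = (979/(-34) - 470/(-126)) - 1495 = (979*(-1/34) - 470*(-1/126)) - 1495 = (-979/34 + 235/63) - 1495 = -53687/2142 - 1495 = -3255977/2142 ≈ -1520.1)
E - R = -674/95 - 1*(-3255977/2142) = -674/95 + 3255977/2142 = 307874107/203490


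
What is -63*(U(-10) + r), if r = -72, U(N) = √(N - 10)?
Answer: 4536 - 126*I*√5 ≈ 4536.0 - 281.74*I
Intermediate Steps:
U(N) = √(-10 + N)
-63*(U(-10) + r) = -63*(√(-10 - 10) - 72) = -63*(√(-20) - 72) = -63*(2*I*√5 - 72) = -63*(-72 + 2*I*√5) = 4536 - 126*I*√5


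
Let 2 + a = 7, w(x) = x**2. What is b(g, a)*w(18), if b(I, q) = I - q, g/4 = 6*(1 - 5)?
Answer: -32724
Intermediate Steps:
a = 5 (a = -2 + 7 = 5)
g = -96 (g = 4*(6*(1 - 5)) = 4*(6*(-4)) = 4*(-24) = -96)
b(g, a)*w(18) = (-96 - 1*5)*18**2 = (-96 - 5)*324 = -101*324 = -32724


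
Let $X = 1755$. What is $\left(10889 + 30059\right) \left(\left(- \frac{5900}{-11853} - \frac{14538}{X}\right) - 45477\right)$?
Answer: $- \frac{1434962300477756}{770445} \approx -1.8625 \cdot 10^{9}$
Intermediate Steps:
$\left(10889 + 30059\right) \left(\left(- \frac{5900}{-11853} - \frac{14538}{X}\right) - 45477\right) = \left(10889 + 30059\right) \left(\left(- \frac{5900}{-11853} - \frac{14538}{1755}\right) - 45477\right) = 40948 \left(\left(\left(-5900\right) \left(- \frac{1}{11853}\right) - \frac{4846}{585}\right) - 45477\right) = 40948 \left(\left(\frac{5900}{11853} - \frac{4846}{585}\right) - 45477\right) = 40948 \left(- \frac{5998682}{770445} - 45477\right) = 40948 \left(- \frac{35043525947}{770445}\right) = - \frac{1434962300477756}{770445}$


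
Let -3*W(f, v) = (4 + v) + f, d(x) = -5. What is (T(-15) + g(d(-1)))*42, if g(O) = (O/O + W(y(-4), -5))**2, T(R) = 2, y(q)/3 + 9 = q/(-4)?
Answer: 11228/3 ≈ 3742.7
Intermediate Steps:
y(q) = -27 - 3*q/4 (y(q) = -27 + 3*(q/(-4)) = -27 + 3*(q*(-1/4)) = -27 + 3*(-q/4) = -27 - 3*q/4)
W(f, v) = -4/3 - f/3 - v/3 (W(f, v) = -((4 + v) + f)/3 = -(4 + f + v)/3 = -4/3 - f/3 - v/3)
g(O) = 784/9 (g(O) = (O/O + (-4/3 - (-27 - 3/4*(-4))/3 - 1/3*(-5)))**2 = (1 + (-4/3 - (-27 + 3)/3 + 5/3))**2 = (1 + (-4/3 - 1/3*(-24) + 5/3))**2 = (1 + (-4/3 + 8 + 5/3))**2 = (1 + 25/3)**2 = (28/3)**2 = 784/9)
(T(-15) + g(d(-1)))*42 = (2 + 784/9)*42 = (802/9)*42 = 11228/3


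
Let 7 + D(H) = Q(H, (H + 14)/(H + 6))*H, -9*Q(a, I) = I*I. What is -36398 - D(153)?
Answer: -919526758/25281 ≈ -36372.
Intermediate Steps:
Q(a, I) = -I²/9 (Q(a, I) = -I*I/9 = -I²/9)
D(H) = -7 - H*(14 + H)²/(9*(6 + H)²) (D(H) = -7 + (-(H + 14)²/(H + 6)²/9)*H = -7 + (-(14 + H)²/(6 + H)²/9)*H = -7 + (-(14 + H)²/(9*(6 + H)²))*H = -7 - H*(14 + H)²/(9*(6 + H)²))
-36398 - D(153) = -36398 - (-7 - ⅑*153*(14 + 153)²/(6 + 153)²) = -36398 - (-7 - ⅑*153*167²/159²) = -36398 - (-7 - ⅑*153*1/25281*27889) = -36398 - (-7 - 474113/25281) = -36398 - 1*(-651080/25281) = -36398 + 651080/25281 = -919526758/25281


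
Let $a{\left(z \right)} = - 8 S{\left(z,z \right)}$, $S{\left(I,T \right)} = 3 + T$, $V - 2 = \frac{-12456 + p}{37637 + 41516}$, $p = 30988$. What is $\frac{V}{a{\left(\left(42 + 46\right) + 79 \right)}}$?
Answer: $- \frac{88419}{53824040} \approx -0.0016427$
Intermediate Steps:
$V = \frac{176838}{79153}$ ($V = 2 + \frac{-12456 + 30988}{37637 + 41516} = 2 + \frac{18532}{79153} = \frac{176838}{79153} \approx 2.2341$)
$a{\left(z \right)} = -24 - 8 z$ ($a{\left(z \right)} = - 8 \left(3 + z\right) = -24 - 8 z$)
$\frac{V}{a{\left(\left(42 + 46\right) + 79 \right)}} = \frac{176838}{79153 \left(-24 - 8 \left(\left(42 + 46\right) + 79\right)\right)} = \frac{176838}{79153 \left(-24 - 8 \left(88 + 79\right)\right)} = \frac{176838}{79153 \left(-24 - 1336\right)} = \frac{176838}{79153 \left(-1360\right)} = \frac{176838}{79153} \left(- \frac{1}{1360}\right) = - \frac{88419}{53824040}$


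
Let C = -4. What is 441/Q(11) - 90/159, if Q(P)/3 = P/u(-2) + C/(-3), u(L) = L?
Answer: -47496/1325 ≈ -35.846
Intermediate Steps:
Q(P) = 4 - 3*P/2 (Q(P) = 3*(P/(-2) - 4/(-3)) = 3*(P*(-1/2) - 4*(-1/3)) = 3*(-P/2 + 4/3) = 3*(4/3 - P/2) = 4 - 3*P/2)
441/Q(11) - 90/159 = 441/(4 - 3/2*11) - 90/159 = 441/(4 - 33/2) - 90*1/159 = 441/(-25/2) - 30/53 = 441*(-2/25) - 30/53 = -882/25 - 30/53 = -47496/1325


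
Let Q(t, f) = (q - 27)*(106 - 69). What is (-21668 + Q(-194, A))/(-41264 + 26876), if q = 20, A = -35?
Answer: 7309/4796 ≈ 1.5240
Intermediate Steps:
Q(t, f) = -259 (Q(t, f) = (20 - 27)*(106 - 69) = -7*37 = -259)
(-21668 + Q(-194, A))/(-41264 + 26876) = (-21668 - 259)/(-41264 + 26876) = -21927/(-14388) = -21927*(-1/14388) = 7309/4796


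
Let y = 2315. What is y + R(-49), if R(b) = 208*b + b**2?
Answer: -5476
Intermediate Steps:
R(b) = b**2 + 208*b
y + R(-49) = 2315 - 49*(208 - 49) = 2315 - 49*159 = 2315 - 7791 = -5476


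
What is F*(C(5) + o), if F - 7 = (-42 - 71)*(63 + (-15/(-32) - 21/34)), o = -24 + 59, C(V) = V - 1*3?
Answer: -142811675/544 ≈ -2.6252e+5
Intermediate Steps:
C(V) = -3 + V (C(V) = V - 3 = -3 + V)
o = 35
F = -3859775/544 (F = 7 + (-42 - 71)*(63 + (-15/(-32) - 21/34)) = 7 - 113*(63 + (-15*(-1/32) - 21*1/34)) = 7 - 113*(63 + (15/32 - 21/34)) = 7 - 113*(63 - 81/544) = 7 - 113*34191/544 = 7 - 3863583/544 = -3859775/544 ≈ -7095.2)
F*(C(5) + o) = -3859775*((-3 + 5) + 35)/544 = -3859775*(2 + 35)/544 = -3859775/544*37 = -142811675/544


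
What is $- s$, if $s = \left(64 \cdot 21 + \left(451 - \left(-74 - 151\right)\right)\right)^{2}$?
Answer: $-4080400$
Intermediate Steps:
$s = 4080400$ ($s = \left(1344 + \left(451 - -225\right)\right)^{2} = \left(1344 + \left(451 + 225\right)\right)^{2} = \left(1344 + 676\right)^{2} = 2020^{2} = 4080400$)
$- s = \left(-1\right) 4080400 = -4080400$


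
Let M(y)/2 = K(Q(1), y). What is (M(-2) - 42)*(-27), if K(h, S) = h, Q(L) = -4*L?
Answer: 1350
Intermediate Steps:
M(y) = -8 (M(y) = 2*(-4*1) = 2*(-4) = -8)
(M(-2) - 42)*(-27) = (-8 - 42)*(-27) = -50*(-27) = 1350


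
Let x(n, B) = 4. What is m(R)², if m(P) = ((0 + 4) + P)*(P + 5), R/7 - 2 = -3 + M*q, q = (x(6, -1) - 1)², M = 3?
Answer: 1209787524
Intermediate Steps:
q = 9 (q = (4 - 1)² = 3² = 9)
R = 182 (R = 14 + 7*(-3 + 3*9) = 14 + 7*(-3 + 27) = 14 + 7*24 = 14 + 168 = 182)
m(P) = (4 + P)*(5 + P)
m(R)² = (20 + 182² + 9*182)² = (20 + 33124 + 1638)² = 34782² = 1209787524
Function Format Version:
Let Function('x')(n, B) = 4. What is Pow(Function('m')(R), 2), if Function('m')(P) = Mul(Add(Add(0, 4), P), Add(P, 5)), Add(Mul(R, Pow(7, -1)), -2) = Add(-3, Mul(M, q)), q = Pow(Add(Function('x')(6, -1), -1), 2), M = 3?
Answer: 1209787524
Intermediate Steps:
q = 9 (q = Pow(Add(4, -1), 2) = Pow(3, 2) = 9)
R = 182 (R = Add(14, Mul(7, Add(-3, Mul(3, 9)))) = Add(14, Mul(7, Add(-3, 27))) = Add(14, Mul(7, 24)) = Add(14, 168) = 182)
Function('m')(P) = Mul(Add(4, P), Add(5, P))
Pow(Function('m')(R), 2) = Pow(Add(20, Pow(182, 2), Mul(9, 182)), 2) = Pow(Add(20, 33124, 1638), 2) = Pow(34782, 2) = 1209787524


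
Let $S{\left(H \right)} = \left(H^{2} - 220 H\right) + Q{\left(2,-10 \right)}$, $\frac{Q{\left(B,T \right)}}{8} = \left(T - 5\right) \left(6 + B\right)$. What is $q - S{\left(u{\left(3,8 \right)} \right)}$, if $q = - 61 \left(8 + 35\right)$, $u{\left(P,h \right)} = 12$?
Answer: $833$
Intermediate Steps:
$Q{\left(B,T \right)} = 8 \left(-5 + T\right) \left(6 + B\right)$ ($Q{\left(B,T \right)} = 8 \left(T - 5\right) \left(6 + B\right) = 8 \left(-5 + T\right) \left(6 + B\right)$)
$S{\left(H \right)} = -960 + H^{2} - 220 H$ ($S{\left(H \right)} = \left(H^{2} - 220 H\right) + \left(-240 - 80 + 48 \left(-10\right) + 8 \cdot 2 \left(-10\right)\right) = \left(H^{2} - 220 H\right) - 960 = -960 + H^{2} - 220 H$)
$q = -2623$ ($q = \left(-61\right) 43 = -2623$)
$q - S{\left(u{\left(3,8 \right)} \right)} = -2623 - \left(-960 + 12^{2} - 2640\right) = -2623 - \left(-960 + 144 - 2640\right) = -2623 - -3456 = -2623 + 3456 = 833$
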